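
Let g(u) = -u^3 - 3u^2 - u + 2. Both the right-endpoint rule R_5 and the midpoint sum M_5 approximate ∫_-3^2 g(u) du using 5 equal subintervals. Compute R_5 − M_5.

R_5 = -20.
M_5 = -5.625.
R_5 − M_5 = -14.375.

-14.375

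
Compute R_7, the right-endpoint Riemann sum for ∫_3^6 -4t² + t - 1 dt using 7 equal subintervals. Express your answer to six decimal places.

Δt = (6 − 3)/7 = 3/7.
Right endpoints: 24/7, 27/7, 30/7, 33/7, 36/7, 39/7, 6.
f(24/7) = -2185/49, f(27/7) = -2776/49, f(30/7) = -3439/49, f(33/7) = -4174/49, f(36/7) = -4981/49, f(39/7) = -5860/49, f(6) = -139.
Sum = Δt · [f(24/7) + f(27/7) + f(30/7) + ...].
Sum ≈ -264.367347.

-264.367347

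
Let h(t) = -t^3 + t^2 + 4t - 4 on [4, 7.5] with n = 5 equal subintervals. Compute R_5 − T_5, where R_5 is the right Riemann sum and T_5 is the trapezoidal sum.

R_5 = -652.1375.
T_5 = -545.86875.
R_5 − T_5 = -106.26875.

-106.26875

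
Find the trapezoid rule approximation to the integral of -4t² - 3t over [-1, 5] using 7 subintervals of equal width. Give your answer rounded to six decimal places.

-206.938776

Δt = (5 − (-1))/7 = 6/7.
f(-1) = -1, f(-1/7) = 17/49, f(5/7) = -205/49, f(11/7) = -715/49, f(17/7) = -1513/49, f(23/7) = -2599/49, f(29/7) = -3973/49, f(5) = -115.
T_7 = (Δt/2)·[f(t_0) + 2f(t_1) + ... + 2f(t_{6}) + f(t_7)].
Sum ≈ -206.938776.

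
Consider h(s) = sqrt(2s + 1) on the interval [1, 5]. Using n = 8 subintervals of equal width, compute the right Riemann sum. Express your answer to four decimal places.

Δs = (5 − 1)/8 = 0.5.
Right endpoints: 1.5, 2, 2.5, 3, 3.5, 4, 4.5, 5.
h(1.5) ≈ 2.0000, h(2) ≈ 2.2361, h(2.5) ≈ 2.4495, h(3) ≈ 2.6458, h(3.5) ≈ 2.8284, h(4) ≈ 3.0000, h(4.5) ≈ 3.1623, h(5) ≈ 3.3166.
Sum = Δs · [h(1.5) + h(2) + h(2.5) + ...].
Sum ≈ 10.8193.

10.8193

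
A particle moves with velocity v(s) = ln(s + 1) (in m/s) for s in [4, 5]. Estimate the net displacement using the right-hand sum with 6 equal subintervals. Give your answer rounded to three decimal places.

Δs = (5 − 4)/6 = 1/6.
Right endpoints: 25/6, 13/3, 4.5, 14/3, 29/6, 5.
v(25/6) ≈ 1.642, v(13/3) ≈ 1.674, v(4.5) ≈ 1.705, v(14/3) ≈ 1.735, v(29/6) ≈ 1.764, v(5) ≈ 1.792.
Sum = Δs · [v(25/6) + v(13/3) + v(4.5) + ...].
Sum ≈ 1.718.

1.718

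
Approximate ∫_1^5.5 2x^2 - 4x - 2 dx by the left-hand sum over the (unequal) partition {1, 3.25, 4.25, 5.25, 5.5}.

Subinterval widths: 2.25, 1, 1, 0.25.
Left endpoints: 1, 3.25, 4.25, 5.25.
f(1) = -4, f(3.25) = 6.125, f(4.25) = 17.125, f(5.25) = 32.125.
Sum = Σ Δx_i · f(x_i).
Sum = 22.28125.

22.28125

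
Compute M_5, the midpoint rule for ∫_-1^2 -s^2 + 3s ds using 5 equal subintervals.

Δs = (2 − (-1))/5 = 0.6.
Midpoints: -0.7, -0.1, 0.5, 1.1, 1.7.
f(-0.7) = -2.59, f(-0.1) = -0.31, f(0.5) = 1.25, f(1.1) = 2.09, f(1.7) = 2.21.
Sum = Δs · [f(-0.7) + f(-0.1) + f(0.5) + f(1.1) + f(1.7)].
Sum = 1.59.

1.59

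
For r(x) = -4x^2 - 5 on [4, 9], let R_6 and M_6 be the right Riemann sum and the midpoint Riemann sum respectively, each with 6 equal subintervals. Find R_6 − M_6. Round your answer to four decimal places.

R_6 ≈ -1022.314815.
M_6 ≈ -910.509259.
R_6 − M_6 ≈ -111.8056.

-111.8056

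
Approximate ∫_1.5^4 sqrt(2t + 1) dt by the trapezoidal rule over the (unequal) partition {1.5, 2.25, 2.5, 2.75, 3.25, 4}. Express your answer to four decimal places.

6.3277

Subinterval widths: 0.75, 0.25, 0.25, 0.5, 0.75.
f(1.5) ≈ 2.0000, f(2.25) ≈ 2.3452, f(2.5) ≈ 2.4495, f(2.75) ≈ 2.5495, f(3.25) ≈ 2.7386, f(4) ≈ 3.0000.
On each subinterval the trapezoid contributes (Δt_i/2)·[f(t_{i-1}) + f(t_i)].
Sum ≈ 6.3277.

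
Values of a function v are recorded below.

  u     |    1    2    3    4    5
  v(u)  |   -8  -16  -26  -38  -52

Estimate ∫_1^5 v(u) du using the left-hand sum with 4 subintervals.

Δu = 1.
Sum = 1·[(-8) + (-16) + (-26) + (-38)] = -88.

-88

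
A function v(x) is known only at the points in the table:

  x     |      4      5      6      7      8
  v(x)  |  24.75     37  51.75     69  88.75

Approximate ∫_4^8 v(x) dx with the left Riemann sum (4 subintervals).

Δx = 1.
Sum = 1·[24.75 + 37 + 51.75 + 69] = 182.5.

182.5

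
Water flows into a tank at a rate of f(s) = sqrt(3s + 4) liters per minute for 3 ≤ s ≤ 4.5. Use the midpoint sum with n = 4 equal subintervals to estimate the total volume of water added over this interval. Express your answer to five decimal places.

5.85269

Δs = (4.5 − 3)/4 = 0.375.
Midpoints: 3.1875, 3.5625, 3.9375, 4.3125.
f(3.1875) ≈ 3.68273, f(3.5625) ≈ 3.83243, f(3.9375) ≈ 3.97649, f(4.3125) ≈ 4.11552.
Sum = Δs · [f(3.1875) + f(3.5625) + f(3.9375) + f(4.3125)].
Sum ≈ 5.85269.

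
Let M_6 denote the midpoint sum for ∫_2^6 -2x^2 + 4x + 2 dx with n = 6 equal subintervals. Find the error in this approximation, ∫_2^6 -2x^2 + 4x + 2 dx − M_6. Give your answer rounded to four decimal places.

-0.2963

Exact integral: ∫_2^6 f(x) dx ≈ -66.666667.
M_6 ≈ -66.370370.
Error ≈ -66.666667 − (-66.370370) ≈ -0.2963.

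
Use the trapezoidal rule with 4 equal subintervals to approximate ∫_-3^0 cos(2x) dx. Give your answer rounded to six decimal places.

Δx = (0 − (-3))/4 = 0.75.
f(-3) ≈ 0.960170, f(-2.25) ≈ -0.210796, f(-1.5) ≈ -0.989992, f(-0.75) ≈ 0.070737, f(0) ≈ 1.000000.
T_4 = (Δx/2)·[f(x_0) + 2f(x_1) + 2f(x_2) + 2f(x_3) + f(x_4)].
Sum ≈ -0.112474.

-0.112474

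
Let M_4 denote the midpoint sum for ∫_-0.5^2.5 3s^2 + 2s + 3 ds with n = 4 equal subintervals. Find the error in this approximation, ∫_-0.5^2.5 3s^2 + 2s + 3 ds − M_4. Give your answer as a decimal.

Exact integral: ∫_-0.5^2.5 f(s) ds = 30.75.
M_4 = 30.328125.
Error = 30.75 − 30.328125 = 0.421875.

0.421875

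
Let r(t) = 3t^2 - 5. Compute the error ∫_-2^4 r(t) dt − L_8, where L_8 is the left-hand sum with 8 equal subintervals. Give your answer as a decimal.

11.8125

Exact integral: ∫_-2^4 r(t) dt = 42.
L_8 = 30.1875.
Error = 42 − 30.1875 = 11.8125.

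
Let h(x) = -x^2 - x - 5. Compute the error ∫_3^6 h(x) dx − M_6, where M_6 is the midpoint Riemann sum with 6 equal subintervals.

-0.0625

Exact integral: ∫_3^6 h(x) dx = -91.5.
M_6 = -91.4375.
Error = -91.5 − (-91.4375) = -0.0625.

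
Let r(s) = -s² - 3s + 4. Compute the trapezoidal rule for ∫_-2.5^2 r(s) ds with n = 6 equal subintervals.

Δs = (2 − (-2.5))/6 = 0.75.
r(-2.5) = 5.25, r(-1.75) = 6.1875, r(-1) = 6, r(-0.25) = 4.6875, r(0.5) = 2.25, r(1.25) = -1.3125, r(2) = -6.
T_6 = (Δs/2)·[r(s_0) + 2r(s_1) + ... + 2r(s_{5}) + r(s_6)].
Sum = 13.078125.

13.078125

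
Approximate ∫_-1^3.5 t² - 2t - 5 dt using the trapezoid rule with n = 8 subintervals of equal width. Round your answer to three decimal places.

Δt = (3.5 − (-1))/8 = 0.5625.
f(-1) = -2, f(-0.4375) = -3.93359375, f(0.125) = -5.234375, f(0.6875) = -5.90234375, f(1.25) = -5.9375, f(1.8125) = -5.33984375, f(2.375) = -4.109375, f(2.9375) = -2.24609375, f(3.5) = 0.25.
T_8 = (Δt/2)·[f(t_0) + 2f(t_1) + ... + 2f(t_{7}) + f(t_8)].
Sum ≈ -18.888.

-18.888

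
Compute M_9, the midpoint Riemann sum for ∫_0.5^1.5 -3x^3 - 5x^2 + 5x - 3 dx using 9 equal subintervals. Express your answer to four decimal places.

Δx = (1.5 − 0.5)/9 = 1/9.
Midpoints: 5/9, 2/3, 7/9, 8/9, 1, 10/9, 11/9, 4/3, 13/9.
f(5/9) = -554/243, f(2/3) = -25/9, f(7/9) = -862/243, f(8/9) = -1121/243, f(1) = -6, f(10/9) = -1879/243, f(11/9) = -2390/243, f(4/3) = -37/3, f(13/9) = -3706/243.
Sum = Δx · [f(5/9) + f(2/3) + f(7/9) + ...].
Sum ≈ -7.1523.

-7.1523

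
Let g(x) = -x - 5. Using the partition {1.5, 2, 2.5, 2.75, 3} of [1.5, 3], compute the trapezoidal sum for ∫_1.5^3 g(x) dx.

-10.875

Subinterval widths: 0.5, 0.5, 0.25, 0.25.
g(1.5) = -6.5, g(2) = -7, g(2.5) = -7.5, g(2.75) = -7.75, g(3) = -8.
On each subinterval the trapezoid contributes (Δx_i/2)·[g(x_{i-1}) + g(x_i)].
Sum = -10.875.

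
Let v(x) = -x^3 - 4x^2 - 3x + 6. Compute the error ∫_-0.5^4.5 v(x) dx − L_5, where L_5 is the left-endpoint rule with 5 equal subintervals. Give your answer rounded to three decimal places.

-84.792

Exact integral: ∫_-0.5^4.5 v(x) dx ≈ -224.16667.
L_5 = -139.375.
Error ≈ -224.16667 − (-139.375) ≈ -84.792.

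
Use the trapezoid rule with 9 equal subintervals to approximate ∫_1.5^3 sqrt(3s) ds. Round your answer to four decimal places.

Δs = (3 − 1.5)/9 = 1/6.
f(1.5) ≈ 2.1213, f(5/3) ≈ 2.2361, f(11/6) ≈ 2.3452, f(2) ≈ 2.4495, f(13/6) ≈ 2.5495, f(7/3) ≈ 2.6458, f(2.5) ≈ 2.7386, f(8/3) ≈ 2.8284, f(17/6) ≈ 2.9155, f(3) ≈ 3.0000.
T_9 = (Δs/2)·[f(s_0) + 2f(s_1) + ... + 2f(s_{8}) + f(s_9)].
Sum ≈ 3.8782.

3.8782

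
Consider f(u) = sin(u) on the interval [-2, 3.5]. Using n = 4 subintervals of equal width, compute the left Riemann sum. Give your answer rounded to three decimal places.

0.052

Δu = (3.5 − (-2))/4 = 1.375.
Left endpoints: -2, -0.625, 0.75, 2.125.
f(-2) ≈ -0.909, f(-0.625) ≈ -0.585, f(0.75) ≈ 0.682, f(2.125) ≈ 0.850.
Sum = Δu · [f(-2) + f(-0.625) + f(0.75) + f(2.125)].
Sum ≈ 0.052.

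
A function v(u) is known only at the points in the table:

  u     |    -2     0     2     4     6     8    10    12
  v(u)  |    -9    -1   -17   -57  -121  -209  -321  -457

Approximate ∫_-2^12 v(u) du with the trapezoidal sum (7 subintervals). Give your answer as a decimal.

Δu = 2.
T_7 = (2/2)·[(-9) + 2·(-1) + 2·(-17) + 2·(-57) + 2·(-121) + 2·(-209) + 2·(-321) + (-457)] = -1918.

-1918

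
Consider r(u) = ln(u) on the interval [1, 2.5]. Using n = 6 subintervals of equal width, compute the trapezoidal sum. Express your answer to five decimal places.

0.78761

Δu = (2.5 − 1)/6 = 0.25.
r(1) ≈ 0.00000, r(1.25) ≈ 0.22314, r(1.5) ≈ 0.40547, r(1.75) ≈ 0.55962, r(2) ≈ 0.69315, r(2.25) ≈ 0.81093, r(2.5) ≈ 0.91629.
T_6 = (Δu/2)·[r(u_0) + 2r(u_1) + ... + 2r(u_{5}) + r(u_6)].
Sum ≈ 0.78761.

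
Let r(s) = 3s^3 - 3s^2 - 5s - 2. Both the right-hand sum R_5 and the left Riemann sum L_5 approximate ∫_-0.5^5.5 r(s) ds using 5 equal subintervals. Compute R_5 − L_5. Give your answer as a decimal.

455.4

R_5 = 688.53.
L_5 = 233.13.
R_5 − L_5 = 455.4.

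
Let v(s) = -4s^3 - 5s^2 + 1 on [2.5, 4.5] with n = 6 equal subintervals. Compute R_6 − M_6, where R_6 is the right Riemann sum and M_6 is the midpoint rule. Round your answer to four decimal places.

R_6 ≈ -558.574074.
M_6 ≈ -493.962963.
R_6 − M_6 ≈ -64.6111.

-64.6111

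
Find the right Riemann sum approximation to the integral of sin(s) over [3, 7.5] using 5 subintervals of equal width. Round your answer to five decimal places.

Δs = (7.5 − 3)/5 = 0.9.
Right endpoints: 3.9, 4.8, 5.7, 6.6, 7.5.
f(3.9) ≈ -0.68777, f(4.8) ≈ -0.99616, f(5.7) ≈ -0.55069, f(6.6) ≈ 0.31154, f(7.5) ≈ 0.93800.
Sum = Δs · [f(3.9) + f(4.8) + f(5.7) + f(6.6) + f(7.5)].
Sum ≈ -0.88657.

-0.88657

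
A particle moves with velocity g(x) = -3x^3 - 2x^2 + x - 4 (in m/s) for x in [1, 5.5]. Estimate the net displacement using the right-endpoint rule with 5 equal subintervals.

Δx = (5.5 − 1)/5 = 0.9.
Right endpoints: 1.9, 2.8, 3.7, 4.6, 5.5.
g(1.9) = -29.897, g(2.8) = -82.736, g(3.7) = -179.639, g(4.6) = -333.728, g(5.5) = -558.125.
Sum = Δx · [g(1.9) + g(2.8) + g(3.7) + g(4.6) + g(5.5)].
Sum = -1065.7125.

-1065.7125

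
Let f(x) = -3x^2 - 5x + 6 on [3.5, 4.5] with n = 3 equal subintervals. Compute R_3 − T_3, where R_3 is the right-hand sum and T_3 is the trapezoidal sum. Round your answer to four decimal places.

R_3 ≈ -67.138889.
T_3 ≈ -62.305556.
R_3 − T_3 ≈ -4.8333.

-4.8333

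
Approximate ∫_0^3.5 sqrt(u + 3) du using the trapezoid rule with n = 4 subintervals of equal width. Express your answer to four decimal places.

Δu = (3.5 − 0)/4 = 0.875.
f(0) ≈ 1.7321, f(0.875) ≈ 1.9685, f(1.75) ≈ 2.1794, f(2.625) ≈ 2.3717, f(3.5) ≈ 2.5495.
T_4 = (Δu/2)·[f(u_0) + 2f(u_1) + 2f(u_2) + 2f(u_3) + f(u_4)].
Sum ≈ 7.5779.

7.5779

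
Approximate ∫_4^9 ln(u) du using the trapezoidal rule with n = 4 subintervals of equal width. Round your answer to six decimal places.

9.211853

Δu = (9 − 4)/4 = 1.25.
f(4) ≈ 1.386294, f(5.25) ≈ 1.658228, f(6.5) ≈ 1.871802, f(7.75) ≈ 2.047693, f(9) ≈ 2.197225.
T_4 = (Δu/2)·[f(u_0) + 2f(u_1) + 2f(u_2) + 2f(u_3) + f(u_4)].
Sum ≈ 9.211853.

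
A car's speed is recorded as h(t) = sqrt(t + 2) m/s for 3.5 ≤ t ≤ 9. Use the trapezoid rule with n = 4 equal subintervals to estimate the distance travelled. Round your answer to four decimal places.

15.7130

Δt = (9 − 3.5)/4 = 1.375.
h(3.5) ≈ 2.3452, h(4.875) ≈ 2.6220, h(6.25) ≈ 2.8723, h(7.625) ≈ 3.1024, h(9) ≈ 3.3166.
T_4 = (Δt/2)·[h(t_0) + 2h(t_1) + 2h(t_2) + 2h(t_3) + h(t_4)].
Sum ≈ 15.7130.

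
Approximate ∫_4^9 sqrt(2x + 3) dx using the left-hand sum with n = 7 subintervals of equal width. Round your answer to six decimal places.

Δx = (9 − 4)/7 = 5/7.
Left endpoints: 4, 33/7, 38/7, 43/7, 48/7, 53/7, 58/7.
f(4) ≈ 3.316625, f(33/7) ≈ 3.525418, f(38/7) ≈ 3.722518, f(43/7) ≈ 3.909695, f(48/7) ≈ 4.088311, f(53/7) ≈ 4.259443, f(58/7) ≈ 4.423961.
Sum = Δx · [f(4) + f(33/7) + f(38/7) + ...].
Sum ≈ 19.461408.

19.461408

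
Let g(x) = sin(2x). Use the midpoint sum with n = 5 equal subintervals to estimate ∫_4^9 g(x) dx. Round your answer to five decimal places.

Δx = (9 − 4)/5 = 1.
Midpoints: 4.5, 5.5, 6.5, 7.5, 8.5.
g(4.5) ≈ 0.41212, g(5.5) ≈ -0.99999, g(6.5) ≈ 0.42017, g(7.5) ≈ 0.65029, g(8.5) ≈ -0.96140.
Sum = Δx · [g(4.5) + g(5.5) + g(6.5) + g(7.5) + g(8.5)].
Sum ≈ -0.47881.

-0.47881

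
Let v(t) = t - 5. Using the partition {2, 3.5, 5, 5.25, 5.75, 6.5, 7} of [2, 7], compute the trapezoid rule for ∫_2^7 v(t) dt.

-2.5

Subinterval widths: 1.5, 1.5, 0.25, 0.5, 0.75, 0.5.
v(2) = -3, v(3.5) = -1.5, v(5) = 0, v(5.25) = 0.25, v(5.75) = 0.75, v(6.5) = 1.5, v(7) = 2.
On each subinterval the trapezoid contributes (Δt_i/2)·[v(t_{i-1}) + v(t_i)].
Sum = -2.5.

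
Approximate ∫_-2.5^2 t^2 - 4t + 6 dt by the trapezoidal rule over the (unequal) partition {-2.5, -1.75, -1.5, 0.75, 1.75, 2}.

41.515625

Subinterval widths: 0.75, 0.25, 2.25, 1, 0.25.
f(-2.5) = 22.25, f(-1.75) = 16.0625, f(-1.5) = 14.25, f(0.75) = 3.5625, f(1.75) = 2.0625, f(2) = 2.
On each subinterval the trapezoid contributes (Δt_i/2)·[f(t_{i-1}) + f(t_i)].
Sum = 41.515625.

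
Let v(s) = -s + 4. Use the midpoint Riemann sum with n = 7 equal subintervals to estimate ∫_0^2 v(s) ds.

6

Δs = (2 − 0)/7 = 2/7.
Midpoints: 1/7, 3/7, 5/7, 1, 9/7, 11/7, 13/7.
v(1/7) = 27/7, v(3/7) = 25/7, v(5/7) = 23/7, v(1) = 3, v(9/7) = 19/7, v(11/7) = 17/7, v(13/7) = 15/7.
Sum = Δs · [v(1/7) + v(3/7) + v(5/7) + ...].
Sum = 6.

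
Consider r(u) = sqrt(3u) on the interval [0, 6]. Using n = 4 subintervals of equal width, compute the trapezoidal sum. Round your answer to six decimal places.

Δu = (6 − 0)/4 = 1.5.
r(0) ≈ 0.000000, r(1.5) ≈ 2.121320, r(3) ≈ 3.000000, r(4.5) ≈ 3.674235, r(6) ≈ 4.242641.
T_4 = (Δu/2)·[r(u_0) + 2r(u_1) + 2r(u_2) + 2r(u_3) + r(u_4)].
Sum ≈ 16.375313.

16.375313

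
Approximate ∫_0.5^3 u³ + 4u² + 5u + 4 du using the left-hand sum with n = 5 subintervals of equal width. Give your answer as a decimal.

70.3125

Δu = (3 − 0.5)/5 = 0.5.
Left endpoints: 0.5, 1, 1.5, 2, 2.5.
f(0.5) = 7.625, f(1) = 14, f(1.5) = 23.875, f(2) = 38, f(2.5) = 57.125.
Sum = Δu · [f(0.5) + f(1) + f(1.5) + f(2) + f(2.5)].
Sum = 70.3125.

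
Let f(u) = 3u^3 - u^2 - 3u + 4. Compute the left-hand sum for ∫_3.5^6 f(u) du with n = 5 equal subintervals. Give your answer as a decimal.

658.4375

Δu = (6 − 3.5)/5 = 0.5.
Left endpoints: 3.5, 4, 4.5, 5, 5.5.
f(3.5) = 109.875, f(4) = 168, f(4.5) = 243.625, f(5) = 339, f(5.5) = 456.375.
Sum = Δu · [f(3.5) + f(4) + f(4.5) + f(5) + f(5.5)].
Sum = 658.4375.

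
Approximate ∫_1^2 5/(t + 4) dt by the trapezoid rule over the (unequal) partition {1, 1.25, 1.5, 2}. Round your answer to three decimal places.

Subinterval widths: 0.25, 0.25, 0.5.
f(1) = 1, f(1.25) = 20/21, f(1.5) = 10/11, f(2) = 5/6.
On each subinterval the trapezoid contributes (Δt_i/2)·[f(t_{i-1}) + f(t_i)].
Sum ≈ 0.912.

0.912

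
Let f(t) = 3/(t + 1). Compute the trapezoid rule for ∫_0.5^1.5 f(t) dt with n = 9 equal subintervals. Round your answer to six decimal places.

1.533354

Δt = (1.5 − 0.5)/9 = 1/9.
f(0.5) = 2, f(11/18) = 54/29, f(13/18) = 54/31, f(5/6) = 18/11, f(17/18) = 54/35, f(19/18) = 54/37, f(7/6) = 18/13, f(23/18) = 54/41, f(25/18) = 54/43, f(1.5) = 1.2.
T_9 = (Δt/2)·[f(t_0) + 2f(t_1) + ... + 2f(t_{8}) + f(t_9)].
Sum ≈ 1.533354.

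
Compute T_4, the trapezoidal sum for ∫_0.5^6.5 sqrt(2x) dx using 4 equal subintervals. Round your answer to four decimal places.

15.1662

Δx = (6.5 − 0.5)/4 = 1.5.
f(0.5) ≈ 1.0000, f(2) ≈ 2.0000, f(3.5) ≈ 2.6458, f(5) ≈ 3.1623, f(6.5) ≈ 3.6056.
T_4 = (Δx/2)·[f(x_0) + 2f(x_1) + 2f(x_2) + 2f(x_3) + f(x_4)].
Sum ≈ 15.1662.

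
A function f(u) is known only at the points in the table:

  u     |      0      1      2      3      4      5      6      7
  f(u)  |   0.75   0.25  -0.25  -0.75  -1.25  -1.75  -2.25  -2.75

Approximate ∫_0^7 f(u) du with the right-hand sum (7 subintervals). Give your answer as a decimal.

-8.75

Δu = 1.
Sum = 1·[0.25 + (-0.25) + (-0.75) + (-1.25) + (-1.75) + (-2.25) + (-2.75)] = -8.75.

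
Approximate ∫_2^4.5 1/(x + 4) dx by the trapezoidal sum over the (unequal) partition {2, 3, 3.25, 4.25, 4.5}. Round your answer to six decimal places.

0.349289

Subinterval widths: 1, 0.25, 1, 0.25.
f(2) = 1/6, f(3) = 1/7, f(3.25) = 4/29, f(4.25) = 4/33, f(4.5) = 2/17.
On each subinterval the trapezoid contributes (Δx_i/2)·[f(x_{i-1}) + f(x_i)].
Sum ≈ 0.349289.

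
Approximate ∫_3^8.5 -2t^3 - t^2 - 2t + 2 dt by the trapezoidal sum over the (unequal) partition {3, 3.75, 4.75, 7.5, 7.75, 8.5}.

Subinterval widths: 0.75, 1, 2.75, 0.25, 0.75.
f(3) = -67, f(3.75) = -125.03125, f(4.75) = -244.40625, f(7.5) = -913, f(7.75) = -1004.53125, f(8.5) = -1315.5.
On each subinterval the trapezoid contributes (Δt_i/2)·[f(t_{i-1}) + f(t_i)].
Sum = -2957.8671875.

-2957.8671875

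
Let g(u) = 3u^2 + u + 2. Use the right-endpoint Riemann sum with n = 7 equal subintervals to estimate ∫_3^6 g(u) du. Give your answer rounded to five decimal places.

226.77551

Δu = (6 − 3)/7 = 3/7.
Right endpoints: 24/7, 27/7, 30/7, 33/7, 36/7, 39/7, 6.
g(24/7) = 1994/49, g(27/7) = 2474/49, g(30/7) = 3008/49, g(33/7) = 3596/49, g(36/7) = 4238/49, g(39/7) = 4934/49, g(6) = 116.
Sum = Δu · [g(24/7) + g(27/7) + g(30/7) + ...].
Sum ≈ 226.77551.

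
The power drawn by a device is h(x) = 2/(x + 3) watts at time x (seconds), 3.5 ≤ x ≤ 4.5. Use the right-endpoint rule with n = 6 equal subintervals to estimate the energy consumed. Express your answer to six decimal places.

Δx = (4.5 − 3.5)/6 = 1/6.
Right endpoints: 11/3, 23/6, 4, 25/6, 13/3, 4.5.
h(11/3) = 0.3, h(23/6) = 12/41, h(4) = 2/7, h(25/6) = 12/43, h(13/3) = 3/11, h(4.5) = 4/15.
Sum = Δx · [h(11/3) + h(23/6) + h(4) + ...].
Sum ≈ 0.282810.

0.282810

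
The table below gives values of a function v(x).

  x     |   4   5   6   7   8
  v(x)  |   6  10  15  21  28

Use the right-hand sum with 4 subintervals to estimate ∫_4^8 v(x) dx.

74

Δx = 1.
Sum = 1·[10 + 15 + 21 + 28] = 74.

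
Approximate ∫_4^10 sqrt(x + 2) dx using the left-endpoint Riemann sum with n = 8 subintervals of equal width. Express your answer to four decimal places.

17.5316

Δx = (10 − 4)/8 = 0.75.
Left endpoints: 4, 4.75, 5.5, 6.25, 7, 7.75, 8.5, 9.25.
f(4) ≈ 2.4495, f(4.75) ≈ 2.5981, f(5.5) ≈ 2.7386, f(6.25) ≈ 2.8723, f(7) ≈ 3.0000, f(7.75) ≈ 3.1225, f(8.5) ≈ 3.2404, f(9.25) ≈ 3.3541.
Sum = Δx · [f(4) + f(4.75) + f(5.5) + ...].
Sum ≈ 17.5316.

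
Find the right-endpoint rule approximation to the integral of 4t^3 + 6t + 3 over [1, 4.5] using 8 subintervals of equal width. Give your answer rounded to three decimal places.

564.450

Δt = (4.5 − 1)/8 = 0.4375.
Right endpoints: 1.4375, 1.875, 2.3125, 2.75, 3.1875, 3.625, 4.0625, 4.5.
f(1.4375) = 24071/1024, f(1.875) = 40.6171875, f(2.3125) = 67933/1024, f(2.75) = 102.6875, f(3.1875) = 155307/1024, f(3.625) = 215.2890625, f(4.0625) = 302657/1024, f(4.5) = 394.5.
Sum = Δt · [f(1.4375) + f(1.875) + f(2.3125) + ...].
Sum ≈ 564.450.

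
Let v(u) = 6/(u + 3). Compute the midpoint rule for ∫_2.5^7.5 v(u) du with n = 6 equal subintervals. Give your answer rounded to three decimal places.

3.876

Δu = (7.5 − 2.5)/6 = 5/6.
Midpoints: 35/12, 3.75, 55/12, 65/12, 6.25, 85/12.
v(35/12) = 72/71, v(3.75) = 8/9, v(55/12) = 72/91, v(65/12) = 72/101, v(6.25) = 24/37, v(85/12) = 72/121.
Sum = Δu · [v(35/12) + v(3.75) + v(55/12) + ...].
Sum ≈ 3.876.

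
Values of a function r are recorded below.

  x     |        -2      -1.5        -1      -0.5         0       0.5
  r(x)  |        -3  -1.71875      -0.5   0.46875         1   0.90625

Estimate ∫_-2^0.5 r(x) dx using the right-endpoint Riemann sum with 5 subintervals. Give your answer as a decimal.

Δx = 0.5.
Sum = 0.5·[(-1.71875) + (-0.5) + 0.46875 + 1 + 0.90625] = 0.078125.

0.078125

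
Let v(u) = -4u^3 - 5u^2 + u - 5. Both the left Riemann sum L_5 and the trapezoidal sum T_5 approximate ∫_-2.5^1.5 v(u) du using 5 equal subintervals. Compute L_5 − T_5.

L_5 = 1.56.
T_5 = -19.24.
L_5 − T_5 = 20.8.

20.8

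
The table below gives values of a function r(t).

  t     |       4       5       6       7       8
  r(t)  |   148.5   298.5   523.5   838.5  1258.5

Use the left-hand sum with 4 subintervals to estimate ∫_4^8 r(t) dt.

Δt = 1.
Sum = 1·[148.5 + 298.5 + 523.5 + 838.5] = 1809.

1809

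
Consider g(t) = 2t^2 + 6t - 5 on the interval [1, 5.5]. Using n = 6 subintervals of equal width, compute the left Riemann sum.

144.28125

Δt = (5.5 − 1)/6 = 0.75.
Left endpoints: 1, 1.75, 2.5, 3.25, 4, 4.75.
g(1) = 3, g(1.75) = 11.625, g(2.5) = 22.5, g(3.25) = 35.625, g(4) = 51, g(4.75) = 68.625.
Sum = Δt · [g(1) + g(1.75) + g(2.5) + ...].
Sum = 144.28125.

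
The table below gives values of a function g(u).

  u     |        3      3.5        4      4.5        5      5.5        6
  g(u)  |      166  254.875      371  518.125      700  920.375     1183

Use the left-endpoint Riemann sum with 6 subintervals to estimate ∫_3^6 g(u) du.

Δu = 0.5.
Sum = 0.5·[166 + 254.875 + 371 + 518.125 + 700 + 920.375] = 1465.1875.

1465.1875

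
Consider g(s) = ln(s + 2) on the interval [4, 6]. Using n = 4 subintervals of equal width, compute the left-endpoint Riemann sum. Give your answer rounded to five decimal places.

Δs = (6 − 4)/4 = 0.5.
Left endpoints: 4, 4.5, 5, 5.5.
g(4) ≈ 1.79176, g(4.5) ≈ 1.87180, g(5) ≈ 1.94591, g(5.5) ≈ 2.01490.
Sum = Δs · [g(4) + g(4.5) + g(5) + g(5.5)].
Sum ≈ 3.81219.

3.81219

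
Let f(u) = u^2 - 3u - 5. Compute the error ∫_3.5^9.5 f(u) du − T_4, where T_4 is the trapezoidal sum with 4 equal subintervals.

-2.25

Exact integral: ∫_3.5^9.5 f(u) du = 124.5.
T_4 = 126.75.
Error = 124.5 − 126.75 = -2.25.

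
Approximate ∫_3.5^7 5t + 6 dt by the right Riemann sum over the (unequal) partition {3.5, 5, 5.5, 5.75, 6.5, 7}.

121.3125

Subinterval widths: 1.5, 0.5, 0.25, 0.75, 0.5.
Right endpoints: 5, 5.5, 5.75, 6.5, 7.
f(5) = 31, f(5.5) = 33.5, f(5.75) = 34.75, f(6.5) = 38.5, f(7) = 41.
Sum = Σ Δt_i · f(t_i).
Sum = 121.3125.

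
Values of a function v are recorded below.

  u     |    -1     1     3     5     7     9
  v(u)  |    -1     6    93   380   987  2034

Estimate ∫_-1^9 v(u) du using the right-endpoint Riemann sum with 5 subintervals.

Δu = 2.
Sum = 2·[6 + 93 + 380 + 987 + 2034] = 7000.

7000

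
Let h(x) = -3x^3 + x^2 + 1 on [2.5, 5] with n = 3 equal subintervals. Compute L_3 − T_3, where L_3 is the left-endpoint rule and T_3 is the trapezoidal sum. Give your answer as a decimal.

128.90625

L_3 ≈ -281.06481.
T_3 ≈ -409.97106.
L_3 − T_3 = 128.90625.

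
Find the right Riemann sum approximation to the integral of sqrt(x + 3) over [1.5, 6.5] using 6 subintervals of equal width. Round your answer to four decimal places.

Δx = (6.5 − 1.5)/6 = 5/6.
Right endpoints: 7/3, 19/6, 4, 29/6, 17/3, 6.5.
f(7/3) ≈ 2.3094, f(19/6) ≈ 2.4833, f(4) ≈ 2.6458, f(29/6) ≈ 2.7988, f(17/3) ≈ 2.9439, f(6.5) ≈ 3.0822.
Sum = Δx · [f(7/3) + f(19/6) + f(4) + ...].
Sum ≈ 13.5528.

13.5528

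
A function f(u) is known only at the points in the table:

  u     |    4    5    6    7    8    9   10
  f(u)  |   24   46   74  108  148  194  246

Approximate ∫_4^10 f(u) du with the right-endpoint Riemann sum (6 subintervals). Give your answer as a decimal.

Δu = 1.
Sum = 1·[46 + 74 + 108 + 148 + 194 + 246] = 816.

816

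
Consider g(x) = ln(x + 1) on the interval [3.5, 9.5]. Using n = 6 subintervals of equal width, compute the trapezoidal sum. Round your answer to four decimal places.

Δx = (9.5 − 3.5)/6 = 1.
g(3.5) ≈ 1.5041, g(4.5) ≈ 1.7047, g(5.5) ≈ 1.8718, g(6.5) ≈ 2.0149, g(7.5) ≈ 2.1401, g(8.5) ≈ 2.2513, g(9.5) ≈ 2.3514.
T_6 = (Δx/2)·[g(x_0) + 2g(x_1) + ... + 2g(x_{5}) + g(x_6)].
Sum ≈ 11.9105.

11.9105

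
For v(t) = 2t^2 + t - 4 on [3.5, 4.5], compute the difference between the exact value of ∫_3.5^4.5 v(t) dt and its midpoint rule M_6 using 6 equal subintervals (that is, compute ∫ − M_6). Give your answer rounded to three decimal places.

0.005

Exact integral: ∫_3.5^4.5 v(t) dt ≈ 32.16667.
M_6 ≈ 32.16204.
Error ≈ 32.16667 − 32.16204 ≈ 0.005.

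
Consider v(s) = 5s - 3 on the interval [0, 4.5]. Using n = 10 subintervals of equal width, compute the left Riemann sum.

Δs = (4.5 − 0)/10 = 0.45.
Left endpoints: 0, 0.45, 0.9, 1.35, 1.8, 2.25, 2.7, 3.15, 3.6, 4.05.
v(0) = -3, v(0.45) = -0.75, v(0.9) = 1.5, v(1.35) = 3.75, v(1.8) = 6, v(2.25) = 8.25, v(2.7) = 10.5, v(3.15) = 12.75, v(3.6) = 15, v(4.05) = 17.25.
Sum = Δs · [v(0) + v(0.45) + v(0.9) + ...].
Sum = 32.0625.

32.0625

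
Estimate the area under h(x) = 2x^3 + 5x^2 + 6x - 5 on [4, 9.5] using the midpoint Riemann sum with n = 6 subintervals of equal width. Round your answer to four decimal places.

5444.5496

Δx = (9.5 − 4)/6 = 11/12.
Midpoints: 107/24, 5.375, 151/24, 173/24, 8.125, 217/24.
h(107/24) = 2062319/6912, h(5.375) = 482.27734375, h(151/24) = 5037379/6912, h(173/24) = 7237841/6912, h(8.125) = 1446.58203125, h(217/24) = 13384069/6912.
Sum = Δx · [h(107/24) + h(5.375) + h(151/24) + ...].
Sum ≈ 5444.5496.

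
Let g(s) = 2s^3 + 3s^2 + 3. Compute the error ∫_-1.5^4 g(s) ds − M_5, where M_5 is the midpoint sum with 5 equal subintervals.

Exact integral: ∫_-1.5^4 g(s) ds = 209.34375.
M_5 = 203.520625.
Error = 209.34375 − 203.520625 = 5.823125.

5.823125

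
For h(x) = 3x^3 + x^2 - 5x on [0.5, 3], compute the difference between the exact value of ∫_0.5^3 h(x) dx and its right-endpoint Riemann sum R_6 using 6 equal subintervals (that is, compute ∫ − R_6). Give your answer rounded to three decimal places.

-17.227

Exact integral: ∫_0.5^3 h(x) dx ≈ 47.78646.
R_6 ≈ 65.01374.
Error ≈ 47.78646 − 65.01374 ≈ -17.227.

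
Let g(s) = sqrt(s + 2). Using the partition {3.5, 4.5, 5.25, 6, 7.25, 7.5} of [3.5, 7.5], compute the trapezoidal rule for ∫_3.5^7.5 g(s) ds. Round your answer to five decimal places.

Subinterval widths: 1, 0.75, 0.75, 1.25, 0.25.
g(3.5) ≈ 2.34521, g(4.5) ≈ 2.54951, g(5.25) ≈ 2.69258, g(6) ≈ 2.82843, g(7.25) ≈ 3.04138, g(7.5) ≈ 3.08221.
On each subinterval the trapezoid contributes (Δs_i/2)·[g(s_{i-1}) + g(s_i)].
Sum ≈ 10.91760.

10.91760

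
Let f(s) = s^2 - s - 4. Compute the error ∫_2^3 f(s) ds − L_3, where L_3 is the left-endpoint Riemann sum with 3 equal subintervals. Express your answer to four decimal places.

Exact integral: ∫_2^3 f(s) ds ≈ -0.166667.
L_3 ≈ -0.814815.
Error ≈ -0.166667 − (-0.814815) ≈ 0.6481.

0.6481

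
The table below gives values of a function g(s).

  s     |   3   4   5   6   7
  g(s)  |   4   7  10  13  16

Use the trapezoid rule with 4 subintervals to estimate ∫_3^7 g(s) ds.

40

Δs = 1.
T_4 = (1/2)·[4 + 2·7 + 2·10 + 2·13 + 16] = 40.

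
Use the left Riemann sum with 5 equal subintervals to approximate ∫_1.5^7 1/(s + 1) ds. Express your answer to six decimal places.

Δs = (7 − 1.5)/5 = 1.1.
Left endpoints: 1.5, 2.6, 3.7, 4.8, 5.9.
f(1.5) = 0.4, f(2.6) = 5/18, f(3.7) = 10/47, f(4.8) = 5/29, f(5.9) = 10/69.
Sum = Δs · [f(1.5) + f(2.6) + f(3.7) + f(4.8) + f(5.9)].
Sum ≈ 1.328674.

1.328674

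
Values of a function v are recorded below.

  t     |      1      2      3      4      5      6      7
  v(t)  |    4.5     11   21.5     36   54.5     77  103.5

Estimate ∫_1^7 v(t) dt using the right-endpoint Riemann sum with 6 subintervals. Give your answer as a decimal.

Δt = 1.
Sum = 1·[11 + 21.5 + 36 + 54.5 + 77 + 103.5] = 303.5.

303.5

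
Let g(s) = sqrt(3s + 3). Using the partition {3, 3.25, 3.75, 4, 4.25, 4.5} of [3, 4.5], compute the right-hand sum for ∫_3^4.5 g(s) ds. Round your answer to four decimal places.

5.7560

Subinterval widths: 0.25, 0.5, 0.25, 0.25, 0.25.
Right endpoints: 3.25, 3.75, 4, 4.25, 4.5.
g(3.25) ≈ 3.5707, g(3.75) ≈ 3.7749, g(4) ≈ 3.8730, g(4.25) ≈ 3.9686, g(4.5) ≈ 4.0620.
Sum = Σ Δs_i · g(s_i).
Sum ≈ 5.7560.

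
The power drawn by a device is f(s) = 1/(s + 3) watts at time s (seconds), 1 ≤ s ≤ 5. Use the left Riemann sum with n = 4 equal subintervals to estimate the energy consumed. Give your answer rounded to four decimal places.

Δs = (5 − 1)/4 = 1.
Left endpoints: 1, 2, 3, 4.
f(1) = 0.25, f(2) = 0.2, f(3) = 1/6, f(4) = 1/7.
Sum = Δs · [f(1) + f(2) + f(3) + f(4)].
Sum ≈ 0.7595.

0.7595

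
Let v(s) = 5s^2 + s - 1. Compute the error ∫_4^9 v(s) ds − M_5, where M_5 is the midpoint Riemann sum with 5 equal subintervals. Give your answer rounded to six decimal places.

2.083333

Exact integral: ∫_4^9 v(s) ds ≈ 1135.83333333.
M_5 = 1133.75.
Error ≈ 1135.83333333 − 1133.75 ≈ 2.083333.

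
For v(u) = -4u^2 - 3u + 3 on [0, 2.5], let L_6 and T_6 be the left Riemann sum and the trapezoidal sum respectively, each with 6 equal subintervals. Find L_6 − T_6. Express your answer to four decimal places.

L_6 ≈ -16.226852.
T_6 ≈ -22.997685.
L_6 − T_6 ≈ 6.7708.

6.7708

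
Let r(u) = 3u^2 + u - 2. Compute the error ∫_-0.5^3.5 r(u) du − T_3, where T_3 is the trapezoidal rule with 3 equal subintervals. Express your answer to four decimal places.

Exact integral: ∫_-0.5^3.5 r(u) du = 41.
T_3 ≈ 44.555556.
Error ≈ 41 − 44.555556 ≈ -3.5556.

-3.5556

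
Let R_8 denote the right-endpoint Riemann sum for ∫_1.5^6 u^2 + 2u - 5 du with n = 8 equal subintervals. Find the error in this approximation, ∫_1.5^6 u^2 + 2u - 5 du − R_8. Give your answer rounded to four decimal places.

-12.2607

Exact integral: ∫_1.5^6 f(u) du = 82.125.
R_8 ≈ 94.385742.
Error ≈ 82.125 − 94.385742 ≈ -12.2607.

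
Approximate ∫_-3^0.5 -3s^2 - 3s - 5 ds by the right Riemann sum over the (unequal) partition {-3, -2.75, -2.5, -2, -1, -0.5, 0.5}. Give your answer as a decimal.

-28.796875

Subinterval widths: 0.25, 0.25, 0.5, 1, 0.5, 1.
Right endpoints: -2.75, -2.5, -2, -1, -0.5, 0.5.
f(-2.75) = -19.4375, f(-2.5) = -16.25, f(-2) = -11, f(-1) = -5, f(-0.5) = -4.25, f(0.5) = -7.25.
Sum = Σ Δs_i · f(s_i).
Sum = -28.796875.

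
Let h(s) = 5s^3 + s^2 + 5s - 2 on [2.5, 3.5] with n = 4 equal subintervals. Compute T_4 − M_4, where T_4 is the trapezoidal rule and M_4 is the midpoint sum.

0.71875

T_4 = 161.3125.
M_4 = 160.59375.
T_4 − M_4 = 0.71875.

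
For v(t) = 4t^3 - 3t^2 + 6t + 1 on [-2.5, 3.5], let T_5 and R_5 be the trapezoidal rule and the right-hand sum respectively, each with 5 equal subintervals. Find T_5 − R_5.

-151.2

T_5 = 80.82.
R_5 = 232.02.
T_5 − R_5 = -151.2.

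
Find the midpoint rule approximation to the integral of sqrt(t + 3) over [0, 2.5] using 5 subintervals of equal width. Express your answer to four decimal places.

Δt = (2.5 − 0)/5 = 0.5.
Midpoints: 0.25, 0.75, 1.25, 1.75, 2.25.
f(0.25) ≈ 1.8028, f(0.75) ≈ 1.9365, f(1.25) ≈ 2.0616, f(1.75) ≈ 2.1794, f(2.25) ≈ 2.2913.
Sum = Δt · [f(0.25) + f(0.75) + f(1.25) + f(1.75) + f(2.25)].
Sum ≈ 5.1358.

5.1358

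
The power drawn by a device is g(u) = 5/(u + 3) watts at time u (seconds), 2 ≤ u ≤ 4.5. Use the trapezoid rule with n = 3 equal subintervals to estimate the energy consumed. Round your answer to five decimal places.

Δu = (4.5 − 2)/3 = 5/6.
g(2) = 1, g(17/6) = 6/7, g(11/3) = 0.75, g(4.5) = 2/3.
T_3 = (Δu/2)·[g(u_0) + 2g(u_1) + 2g(u_2) + g(u_3)].
Sum ≈ 2.03373.

2.03373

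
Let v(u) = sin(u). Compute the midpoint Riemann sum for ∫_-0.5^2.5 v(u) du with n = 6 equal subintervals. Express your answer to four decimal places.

Δu = (2.5 − (-0.5))/6 = 0.5.
Midpoints: -0.25, 0.25, 0.75, 1.25, 1.75, 2.25.
v(-0.25) ≈ -0.2474, v(0.25) ≈ 0.2474, v(0.75) ≈ 0.6816, v(1.25) ≈ 0.9490, v(1.75) ≈ 0.9840, v(2.25) ≈ 0.7781.
Sum = Δu · [v(-0.25) + v(0.25) + v(0.75) + ...].
Sum ≈ 1.6963.

1.6963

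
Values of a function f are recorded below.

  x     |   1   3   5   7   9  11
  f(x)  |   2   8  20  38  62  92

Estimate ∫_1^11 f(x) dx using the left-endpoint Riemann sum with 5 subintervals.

260

Δx = 2.
Sum = 2·[2 + 8 + 20 + 38 + 62] = 260.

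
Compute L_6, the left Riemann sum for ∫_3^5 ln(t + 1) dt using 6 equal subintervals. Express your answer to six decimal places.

3.137031

Δt = (5 − 3)/6 = 1/3.
Left endpoints: 3, 10/3, 11/3, 4, 13/3, 14/3.
f(3) ≈ 1.386294, f(10/3) ≈ 1.466337, f(11/3) ≈ 1.540445, f(4) ≈ 1.609438, f(13/3) ≈ 1.673976, f(14/3) ≈ 1.734601.
Sum = Δt · [f(3) + f(10/3) + f(11/3) + ...].
Sum ≈ 3.137031.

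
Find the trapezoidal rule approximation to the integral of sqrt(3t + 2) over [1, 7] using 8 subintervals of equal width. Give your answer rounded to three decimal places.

22.011

Δt = (7 − 1)/8 = 0.75.
f(1) ≈ 2.236, f(1.75) ≈ 2.693, f(2.5) ≈ 3.082, f(3.25) ≈ 3.428, f(4) ≈ 3.742, f(4.75) ≈ 4.031, f(5.5) ≈ 4.301, f(6.25) ≈ 4.555, f(7) ≈ 4.796.
T_8 = (Δt/2)·[f(t_0) + 2f(t_1) + ... + 2f(t_{7}) + f(t_8)].
Sum ≈ 22.011.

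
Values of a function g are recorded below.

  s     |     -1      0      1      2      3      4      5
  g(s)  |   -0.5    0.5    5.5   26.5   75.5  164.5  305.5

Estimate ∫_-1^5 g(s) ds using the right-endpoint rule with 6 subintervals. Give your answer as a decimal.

Δs = 1.
Sum = 1·[0.5 + 5.5 + 26.5 + 75.5 + 164.5 + 305.5] = 578.

578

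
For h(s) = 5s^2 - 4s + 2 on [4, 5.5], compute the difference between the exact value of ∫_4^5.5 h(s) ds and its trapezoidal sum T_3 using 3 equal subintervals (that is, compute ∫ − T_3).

Exact integral: ∫_4^5.5 h(s) ds = 145.125.
T_3 = 145.4375.
Error = 145.125 − 145.4375 = -0.3125.

-0.3125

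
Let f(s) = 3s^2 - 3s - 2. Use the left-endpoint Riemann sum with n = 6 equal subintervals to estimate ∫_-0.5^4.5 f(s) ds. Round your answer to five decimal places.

Δs = (4.5 − (-0.5))/6 = 5/6.
Left endpoints: -0.5, 1/3, 7/6, 2, 17/6, 11/3.
f(-0.5) = 0.25, f(1/3) = -8/3, f(7/6) = -17/12, f(2) = 4, f(17/6) = 163/12, f(11/3) = 82/3.
Sum = Δs · [f(-0.5) + f(1/3) + f(7/6) + ...].
Sum ≈ 34.23611.

34.23611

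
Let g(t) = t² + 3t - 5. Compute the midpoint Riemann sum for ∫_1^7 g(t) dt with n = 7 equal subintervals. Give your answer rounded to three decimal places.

Δt = (7 − 1)/7 = 6/7.
Midpoints: 10/7, 16/7, 22/7, 4, 34/7, 40/7, 46/7.
g(10/7) = 65/49, g(16/7) = 347/49, g(22/7) = 701/49, g(4) = 23, g(34/7) = 1625/49, g(40/7) = 2195/49, g(46/7) = 2837/49.
Sum = Δt · [g(10/7) + g(16/7) + g(22/7) + ...].
Sum ≈ 155.633.

155.633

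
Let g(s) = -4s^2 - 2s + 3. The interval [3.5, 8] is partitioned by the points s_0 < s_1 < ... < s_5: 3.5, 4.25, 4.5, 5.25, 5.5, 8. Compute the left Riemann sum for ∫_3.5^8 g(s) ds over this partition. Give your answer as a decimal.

Subinterval widths: 0.75, 0.25, 0.75, 0.25, 2.5.
Left endpoints: 3.5, 4.25, 4.5, 5.25, 5.5.
g(3.5) = -53, g(4.25) = -77.75, g(4.5) = -87, g(5.25) = -117.75, g(5.5) = -129.
Sum = Σ Δs_i · g(s_i).
Sum = -476.375.

-476.375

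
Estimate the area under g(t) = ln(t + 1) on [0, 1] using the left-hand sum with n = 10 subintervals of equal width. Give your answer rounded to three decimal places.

Δt = (1 − 0)/10 = 0.1.
Left endpoints: 0, 0.1, 0.2, 0.3, 0.4, 0.5, 0.6, 0.7, 0.8, 0.9.
g(0) ≈ 0.000, g(0.1) ≈ 0.095, g(0.2) ≈ 0.182, g(0.3) ≈ 0.262, g(0.4) ≈ 0.336, g(0.5) ≈ 0.405, g(0.6) ≈ 0.470, g(0.7) ≈ 0.531, g(0.8) ≈ 0.588, g(0.9) ≈ 0.642.
Sum = Δt · [g(0) + g(0.1) + g(0.2) + ...].
Sum ≈ 0.351.

0.351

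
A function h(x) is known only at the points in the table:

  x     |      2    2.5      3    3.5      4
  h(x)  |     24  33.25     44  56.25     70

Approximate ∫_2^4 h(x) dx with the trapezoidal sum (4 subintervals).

90.25

Δx = 0.5.
T_4 = (0.5/2)·[24 + 2·33.25 + 2·44 + 2·56.25 + 70] = 90.25.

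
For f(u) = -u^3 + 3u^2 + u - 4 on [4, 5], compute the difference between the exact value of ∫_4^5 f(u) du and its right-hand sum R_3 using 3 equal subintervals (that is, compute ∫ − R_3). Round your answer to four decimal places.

5.6944

Exact integral: ∫_4^5 f(u) du = -30.75.
R_3 ≈ -36.444444.
Error ≈ -30.75 − (-36.444444) ≈ 5.6944.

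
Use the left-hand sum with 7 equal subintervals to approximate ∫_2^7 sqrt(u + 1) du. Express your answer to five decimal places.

Δu = (7 − 2)/7 = 5/7.
Left endpoints: 2, 19/7, 24/7, 29/7, 34/7, 39/7, 44/7.
f(2) ≈ 1.73205, f(19/7) ≈ 1.92725, f(24/7) ≈ 2.10442, f(29/7) ≈ 2.26779, f(34/7) ≈ 2.42015, f(39/7) ≈ 2.56348, f(44/7) ≈ 2.69921.
Sum = Δu · [f(2) + f(19/7) + f(24/7) + ...].
Sum ≈ 11.22453.

11.22453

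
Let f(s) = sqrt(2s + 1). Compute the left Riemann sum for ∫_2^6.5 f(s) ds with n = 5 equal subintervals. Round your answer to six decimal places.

13.044670

Δs = (6.5 − 2)/5 = 0.9.
Left endpoints: 2, 2.9, 3.8, 4.7, 5.6.
f(2) ≈ 2.236068, f(2.9) ≈ 2.607681, f(3.8) ≈ 2.932576, f(4.7) ≈ 3.224903, f(5.6) ≈ 3.492850.
Sum = Δs · [f(2) + f(2.9) + f(3.8) + f(4.7) + f(5.6)].
Sum ≈ 13.044670.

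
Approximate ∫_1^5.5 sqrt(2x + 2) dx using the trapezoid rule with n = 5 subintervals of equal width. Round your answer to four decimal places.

Δx = (5.5 − 1)/5 = 0.9.
f(1) ≈ 2.0000, f(1.9) ≈ 2.4083, f(2.8) ≈ 2.7568, f(3.7) ≈ 3.0659, f(4.6) ≈ 3.3466, f(5.5) ≈ 3.6056.
T_5 = (Δx/2)·[f(x_0) + 2f(x_1) + ... + 2f(x_{4}) + f(x_5)].
Sum ≈ 12.9424.

12.9424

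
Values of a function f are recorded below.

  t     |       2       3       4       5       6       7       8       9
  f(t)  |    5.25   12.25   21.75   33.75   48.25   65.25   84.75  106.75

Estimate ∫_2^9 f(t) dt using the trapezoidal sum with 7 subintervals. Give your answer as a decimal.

322

Δt = 1.
T_7 = (1/2)·[5.25 + 2·12.25 + 2·21.75 + 2·33.75 + 2·48.25 + 2·65.25 + 2·84.75 + 106.75] = 322.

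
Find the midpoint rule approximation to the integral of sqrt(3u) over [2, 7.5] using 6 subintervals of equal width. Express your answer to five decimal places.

20.46137

Δu = (7.5 − 2)/6 = 11/12.
Midpoints: 59/24, 3.375, 103/24, 125/24, 6.125, 169/24.
f(59/24) ≈ 2.71570, f(3.375) ≈ 3.18198, f(103/24) ≈ 3.58818, f(125/24) ≈ 3.95285, f(6.125) ≈ 4.28661, f(169/24) ≈ 4.59619.
Sum = Δu · [f(59/24) + f(3.375) + f(103/24) + ...].
Sum ≈ 20.46137.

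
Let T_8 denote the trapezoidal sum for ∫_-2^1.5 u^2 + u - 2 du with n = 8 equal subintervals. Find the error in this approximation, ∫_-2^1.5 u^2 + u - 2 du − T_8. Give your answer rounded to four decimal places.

Exact integral: ∫_-2^1.5 f(u) du ≈ -4.083333.
T_8 ≈ -3.971680.
Error ≈ -4.083333 − (-3.971680) ≈ -0.1117.

-0.1117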